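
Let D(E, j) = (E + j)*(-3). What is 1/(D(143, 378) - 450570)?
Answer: -1/452133 ≈ -2.2117e-6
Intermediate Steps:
D(E, j) = -3*E - 3*j
1/(D(143, 378) - 450570) = 1/((-3*143 - 3*378) - 450570) = 1/((-429 - 1134) - 450570) = 1/(-1563 - 450570) = 1/(-452133) = -1/452133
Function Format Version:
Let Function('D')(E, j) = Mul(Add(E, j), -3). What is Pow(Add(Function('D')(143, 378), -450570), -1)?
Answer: Rational(-1, 452133) ≈ -2.2117e-6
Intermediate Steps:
Function('D')(E, j) = Add(Mul(-3, E), Mul(-3, j))
Pow(Add(Function('D')(143, 378), -450570), -1) = Pow(Add(Add(Mul(-3, 143), Mul(-3, 378)), -450570), -1) = Pow(Add(Add(-429, -1134), -450570), -1) = Pow(Add(-1563, -450570), -1) = Pow(-452133, -1) = Rational(-1, 452133)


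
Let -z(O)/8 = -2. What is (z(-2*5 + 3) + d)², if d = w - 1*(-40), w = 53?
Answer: 11881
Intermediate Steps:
z(O) = 16 (z(O) = -8*(-2) = 16)
d = 93 (d = 53 - 1*(-40) = 53 + 40 = 93)
(z(-2*5 + 3) + d)² = (16 + 93)² = 109² = 11881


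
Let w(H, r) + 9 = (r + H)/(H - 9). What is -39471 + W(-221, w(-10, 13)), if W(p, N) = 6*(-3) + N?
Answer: -750465/19 ≈ -39498.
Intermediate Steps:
w(H, r) = -9 + (H + r)/(-9 + H) (w(H, r) = -9 + (r + H)/(H - 9) = -9 + (H + r)/(-9 + H))
W(p, N) = -18 + N
-39471 + W(-221, w(-10, 13)) = -39471 + (-18 + (81 + 13 - 8*(-10))/(-9 - 10)) = -39471 + (-18 + (81 + 13 + 80)/(-19)) = -39471 + (-18 - 1/19*174) = -39471 + (-18 - 174/19) = -39471 - 516/19 = -750465/19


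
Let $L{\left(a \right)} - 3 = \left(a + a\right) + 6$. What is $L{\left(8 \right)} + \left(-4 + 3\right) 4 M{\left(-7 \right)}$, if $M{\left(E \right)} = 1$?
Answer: $21$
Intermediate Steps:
$L{\left(a \right)} = 9 + 2 a$ ($L{\left(a \right)} = 3 + \left(\left(a + a\right) + 6\right) = 3 + \left(2 a + 6\right) = 3 + \left(6 + 2 a\right) = 9 + 2 a$)
$L{\left(8 \right)} + \left(-4 + 3\right) 4 M{\left(-7 \right)} = \left(9 + 2 \cdot 8\right) + \left(-4 + 3\right) 4 \cdot 1 = \left(9 + 16\right) + \left(-1\right) 4 \cdot 1 = 25 - 4 = 21$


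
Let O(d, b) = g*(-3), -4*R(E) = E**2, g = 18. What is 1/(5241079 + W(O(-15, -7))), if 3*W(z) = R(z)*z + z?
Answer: 1/5254183 ≈ 1.9032e-7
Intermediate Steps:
R(E) = -E**2/4
O(d, b) = -54 (O(d, b) = 18*(-3) = -54)
W(z) = -z**3/12 + z/3 (W(z) = ((-z**2/4)*z + z)/3 = (-z**3/4 + z)/3 = (z - z**3/4)/3 = -z**3/12 + z/3)
1/(5241079 + W(O(-15, -7))) = 1/(5241079 + (1/12)*(-54)*(4 - 1*(-54)**2)) = 1/(5241079 + (1/12)*(-54)*(4 - 1*2916)) = 1/(5241079 + (1/12)*(-54)*(4 - 2916)) = 1/(5241079 + (1/12)*(-54)*(-2912)) = 1/(5241079 + 13104) = 1/5254183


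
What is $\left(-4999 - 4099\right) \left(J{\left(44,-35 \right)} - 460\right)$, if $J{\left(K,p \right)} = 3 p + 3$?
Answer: $5113076$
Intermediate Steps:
$J{\left(K,p \right)} = 3 + 3 p$
$\left(-4999 - 4099\right) \left(J{\left(44,-35 \right)} - 460\right) = \left(-4999 - 4099\right) \left(\left(3 + 3 \left(-35\right)\right) - 460\right) = - 9098 \left(\left(3 - 105\right) - 460\right) = - 9098 \left(-102 - 460\right) = \left(-9098\right) \left(-562\right) = 5113076$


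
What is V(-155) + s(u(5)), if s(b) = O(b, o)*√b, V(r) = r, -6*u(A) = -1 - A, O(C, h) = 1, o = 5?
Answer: -154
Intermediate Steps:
u(A) = ⅙ + A/6 (u(A) = -(-1 - A)/6 = ⅙ + A/6)
s(b) = √b (s(b) = 1*√b = √b)
V(-155) + s(u(5)) = -155 + √(⅙ + (⅙)*5) = -155 + √(⅙ + ⅚) = -155 + √1 = -155 + 1 = -154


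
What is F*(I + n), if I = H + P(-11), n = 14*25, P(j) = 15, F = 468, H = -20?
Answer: 161460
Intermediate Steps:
n = 350
I = -5 (I = -20 + 15 = -5)
F*(I + n) = 468*(-5 + 350) = 468*345 = 161460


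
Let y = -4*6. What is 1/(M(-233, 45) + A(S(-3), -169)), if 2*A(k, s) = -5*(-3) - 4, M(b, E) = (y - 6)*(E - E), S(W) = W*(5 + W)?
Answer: 2/11 ≈ 0.18182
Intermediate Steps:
y = -24
M(b, E) = 0 (M(b, E) = (-24 - 6)*(E - E) = -30*0 = 0)
A(k, s) = 11/2 (A(k, s) = (-5*(-3) - 4)/2 = (15 - 4)/2 = (½)*11 = 11/2)
1/(M(-233, 45) + A(S(-3), -169)) = 1/(0 + 11/2) = 1/(11/2) = 2/11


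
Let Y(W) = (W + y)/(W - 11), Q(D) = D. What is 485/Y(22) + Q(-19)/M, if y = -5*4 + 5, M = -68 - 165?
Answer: 1243188/1631 ≈ 762.22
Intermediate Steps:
M = -233
y = -15 (y = -20 + 5 = -15)
Y(W) = (-15 + W)/(-11 + W) (Y(W) = (W - 15)/(W - 11) = (-15 + W)/(-11 + W))
485/Y(22) + Q(-19)/M = 485/(((-15 + 22)/(-11 + 22))) - 19/(-233) = 485/((7/11)) - 19*(-1/233) = 485/(((1/11)*7)) + 19/233 = 485/(7/11) + 19/233 = 485*(11/7) + 19/233 = 5335/7 + 19/233 = 1243188/1631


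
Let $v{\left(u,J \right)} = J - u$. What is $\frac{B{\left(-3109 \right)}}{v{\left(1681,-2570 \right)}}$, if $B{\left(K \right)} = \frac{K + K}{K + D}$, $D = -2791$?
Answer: $- \frac{3109}{12540450} \approx -0.00024792$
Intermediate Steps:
$B{\left(K \right)} = \frac{2 K}{-2791 + K}$ ($B{\left(K \right)} = \frac{K + K}{K - 2791} = \frac{2 K}{-2791 + K}$)
$\frac{B{\left(-3109 \right)}}{v{\left(1681,-2570 \right)}} = \frac{2 \left(-3109\right) \frac{1}{-2791 - 3109}}{-2570 - 1681} = \frac{2 \left(-3109\right) \frac{1}{-5900}}{-2570 - 1681} = \frac{2 \left(-3109\right) \left(- \frac{1}{5900}\right)}{-4251} = \frac{3109}{2950} \left(- \frac{1}{4251}\right) = - \frac{3109}{12540450}$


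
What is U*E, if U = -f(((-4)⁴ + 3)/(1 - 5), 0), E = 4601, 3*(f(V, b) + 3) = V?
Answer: 1357295/12 ≈ 1.1311e+5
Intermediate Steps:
f(V, b) = -3 + V/3
U = 295/12 (U = -(-3 + (((-4)⁴ + 3)/(1 - 5))/3) = -(-3 + ((256 + 3)/(-4))/3) = -(-3 + (259*(-¼))/3) = -(-3 + (⅓)*(-259/4)) = -(-3 - 259/12) = -1*(-295/12) = 295/12 ≈ 24.583)
U*E = (295/12)*4601 = 1357295/12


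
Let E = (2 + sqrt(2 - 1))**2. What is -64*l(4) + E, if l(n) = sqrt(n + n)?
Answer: 9 - 128*sqrt(2) ≈ -172.02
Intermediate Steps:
l(n) = sqrt(2)*sqrt(n) (l(n) = sqrt(2*n) = sqrt(2)*sqrt(n))
E = 9 (E = (2 + sqrt(1))**2 = (2 + 1)**2 = 3**2 = 9)
-64*l(4) + E = -64*sqrt(2)*sqrt(4) + 9 = -64*sqrt(2)*2 + 9 = -128*sqrt(2) + 9 = 9 - 128*sqrt(2)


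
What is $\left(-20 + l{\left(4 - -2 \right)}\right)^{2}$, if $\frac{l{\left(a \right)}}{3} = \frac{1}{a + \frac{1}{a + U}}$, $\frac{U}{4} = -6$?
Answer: $\frac{4351396}{11449} \approx 380.07$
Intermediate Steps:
$U = -24$ ($U = 4 \left(-6\right) = -24$)
$l{\left(a \right)} = \frac{3}{a + \frac{1}{-24 + a}}$ ($l{\left(a \right)} = \frac{3}{a + \frac{1}{a - 24}} = \frac{3}{a + \frac{1}{-24 + a}}$)
$\left(-20 + l{\left(4 - -2 \right)}\right)^{2} = \left(-20 + \frac{3 \left(-24 + \left(4 - -2\right)\right)}{1 + \left(4 - -2\right)^{2} - 24 \left(4 - -2\right)}\right)^{2} = \left(-20 + \frac{3 \left(-24 + \left(4 + 2\right)\right)}{1 + \left(4 + 2\right)^{2} - 24 \left(4 + 2\right)}\right)^{2} = \left(-20 + \frac{3 \left(-24 + 6\right)}{1 + 6^{2} - 144}\right)^{2} = \left(-20 + 3 \frac{1}{1 + 36 - 144} \left(-18\right)\right)^{2} = \left(-20 + 3 \frac{1}{-107} \left(-18\right)\right)^{2} = \left(-20 + 3 \left(- \frac{1}{107}\right) \left(-18\right)\right)^{2} = \left(-20 + \frac{54}{107}\right)^{2} = \left(- \frac{2086}{107}\right)^{2} = \frac{4351396}{11449}$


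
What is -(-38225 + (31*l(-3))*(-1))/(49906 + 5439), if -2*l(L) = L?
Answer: 76543/110690 ≈ 0.69151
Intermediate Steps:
l(L) = -L/2
-(-38225 + (31*l(-3))*(-1))/(49906 + 5439) = -(-38225 + (31*(-1/2*(-3)))*(-1))/(49906 + 5439) = -(-38225 + (31*(3/2))*(-1))/55345 = -(-38225 + (93/2)*(-1))/55345 = -(-38225 - 93/2)/55345 = -(-76543)/(2*55345) = -1*(-76543/110690) = 76543/110690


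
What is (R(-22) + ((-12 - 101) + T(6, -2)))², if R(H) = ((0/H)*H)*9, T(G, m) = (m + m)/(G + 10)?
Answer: 205209/16 ≈ 12826.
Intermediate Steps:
T(G, m) = 2*m/(10 + G) (T(G, m) = (2*m)/(10 + G) = 2*m/(10 + G))
R(H) = 0 (R(H) = (0*H)*9 = 0*9 = 0)
(R(-22) + ((-12 - 101) + T(6, -2)))² = (0 + ((-12 - 101) + 2*(-2)/(10 + 6)))² = (0 + (-113 + 2*(-2)/16))² = (0 + (-113 + 2*(-2)*(1/16)))² = (0 + (-113 - ¼))² = (0 - 453/4)² = (-453/4)² = 205209/16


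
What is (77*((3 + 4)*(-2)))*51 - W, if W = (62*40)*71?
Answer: -231058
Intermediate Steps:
W = 176080 (W = 2480*71 = 176080)
(77*((3 + 4)*(-2)))*51 - W = (77*((3 + 4)*(-2)))*51 - 1*176080 = (77*(7*(-2)))*51 - 176080 = (77*(-14))*51 - 176080 = -1078*51 - 176080 = -54978 - 176080 = -231058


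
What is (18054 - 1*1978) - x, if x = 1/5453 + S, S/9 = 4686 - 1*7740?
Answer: 237543585/5453 ≈ 43562.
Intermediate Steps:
S = -27486 (S = 9*(4686 - 1*7740) = 9*(4686 - 7740) = 9*(-3054) = -27486)
x = -149881157/5453 (x = 1/5453 - 27486 = -149881157/5453 ≈ -27486.)
(18054 - 1*1978) - x = (18054 - 1*1978) - 1*(-149881157/5453) = (18054 - 1978) + 149881157/5453 = 16076 + 149881157/5453 = 237543585/5453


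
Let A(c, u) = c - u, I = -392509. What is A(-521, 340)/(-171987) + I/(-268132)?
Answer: 22579102345/15371739428 ≈ 1.4689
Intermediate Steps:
A(-521, 340)/(-171987) + I/(-268132) = (-521 - 1*340)/(-171987) - 392509/(-268132) = (-521 - 340)*(-1/171987) - 392509*(-1/268132) = -861*(-1/171987) + 392509/268132 = 287/57329 + 392509/268132 = 22579102345/15371739428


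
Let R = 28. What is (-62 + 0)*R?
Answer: -1736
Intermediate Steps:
(-62 + 0)*R = (-62 + 0)*28 = -62*28 = -1736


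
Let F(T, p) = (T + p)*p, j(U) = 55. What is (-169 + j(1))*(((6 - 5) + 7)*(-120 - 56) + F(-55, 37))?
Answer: 236436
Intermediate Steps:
F(T, p) = p*(T + p)
(-169 + j(1))*(((6 - 5) + 7)*(-120 - 56) + F(-55, 37)) = (-169 + 55)*(((6 - 5) + 7)*(-120 - 56) + 37*(-55 + 37)) = -114*((1 + 7)*(-176) + 37*(-18)) = -114*(8*(-176) - 666) = -114*(-1408 - 666) = -114*(-2074) = 236436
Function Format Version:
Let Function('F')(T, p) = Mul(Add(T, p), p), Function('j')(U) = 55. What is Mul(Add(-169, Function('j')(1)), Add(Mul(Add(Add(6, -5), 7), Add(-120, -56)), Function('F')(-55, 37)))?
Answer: 236436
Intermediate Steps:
Function('F')(T, p) = Mul(p, Add(T, p))
Mul(Add(-169, Function('j')(1)), Add(Mul(Add(Add(6, -5), 7), Add(-120, -56)), Function('F')(-55, 37))) = Mul(Add(-169, 55), Add(Mul(Add(Add(6, -5), 7), Add(-120, -56)), Mul(37, Add(-55, 37)))) = Mul(-114, Add(Mul(Add(1, 7), -176), Mul(37, -18))) = Mul(-114, Add(Mul(8, -176), -666)) = Mul(-114, Add(-1408, -666)) = Mul(-114, -2074) = 236436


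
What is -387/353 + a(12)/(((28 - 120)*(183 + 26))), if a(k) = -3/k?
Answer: -29764591/27149936 ≈ -1.0963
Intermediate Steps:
-387/353 + a(12)/(((28 - 120)*(183 + 26))) = -387/353 + (-3/12)/(((28 - 120)*(183 + 26))) = -387*1/353 + (-3*1/12)/((-92*209)) = -387/353 - ¼/(-19228) = -387/353 - ¼*(-1/19228) = -387/353 + 1/76912 = -29764591/27149936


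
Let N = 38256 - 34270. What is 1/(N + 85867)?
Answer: 1/89853 ≈ 1.1129e-5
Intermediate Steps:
N = 3986
1/(N + 85867) = 1/(3986 + 85867) = 1/89853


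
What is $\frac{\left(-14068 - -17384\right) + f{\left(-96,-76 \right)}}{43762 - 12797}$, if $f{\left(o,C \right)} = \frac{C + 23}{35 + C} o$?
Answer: $\frac{130868}{1269565} \approx 0.10308$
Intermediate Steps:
$f{\left(o,C \right)} = \frac{o \left(23 + C\right)}{35 + C}$ ($f{\left(o,C \right)} = \frac{23 + C}{35 + C} o = \frac{o \left(23 + C\right)}{35 + C}$)
$\frac{\left(-14068 - -17384\right) + f{\left(-96,-76 \right)}}{43762 - 12797} = \frac{\left(-14068 - -17384\right) - \frac{96 \left(23 - 76\right)}{35 - 76}}{43762 - 12797} = \frac{\left(-14068 + 17384\right) - 96 \frac{1}{-41} \left(-53\right)}{43762 - 12797} = \frac{3316 - \left(- \frac{96}{41}\right) \left(-53\right)}{30965} = \left(3316 - \frac{5088}{41}\right) \frac{1}{30965} = \frac{130868}{41} \cdot \frac{1}{30965} = \frac{130868}{1269565}$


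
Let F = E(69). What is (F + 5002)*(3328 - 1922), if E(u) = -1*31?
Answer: 6989226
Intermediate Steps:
E(u) = -31
F = -31
(F + 5002)*(3328 - 1922) = (-31 + 5002)*(3328 - 1922) = 4971*1406 = 6989226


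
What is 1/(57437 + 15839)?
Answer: 1/73276 ≈ 1.3647e-5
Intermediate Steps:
1/(57437 + 15839) = 1/73276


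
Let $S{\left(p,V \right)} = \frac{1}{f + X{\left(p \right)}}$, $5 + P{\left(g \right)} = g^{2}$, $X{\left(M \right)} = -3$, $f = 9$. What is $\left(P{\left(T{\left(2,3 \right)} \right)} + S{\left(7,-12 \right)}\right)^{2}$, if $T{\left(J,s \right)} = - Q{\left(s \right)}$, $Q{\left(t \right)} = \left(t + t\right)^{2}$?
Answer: $\frac{60016009}{36} \approx 1.6671 \cdot 10^{6}$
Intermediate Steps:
$Q{\left(t \right)} = 4 t^{2}$ ($Q{\left(t \right)} = \left(2 t\right)^{2} = 4 t^{2}$)
$T{\left(J,s \right)} = - 4 s^{2}$
$P{\left(g \right)} = -5 + g^{2}$
$S{\left(p,V \right)} = \frac{1}{6}$ ($S{\left(p,V \right)} = \frac{1}{9 - 3} = \frac{1}{6}$)
$\left(P{\left(T{\left(2,3 \right)} \right)} + S{\left(7,-12 \right)}\right)^{2} = \left(\left(-5 + \left(- 4 \cdot 3^{2}\right)^{2}\right) + \frac{1}{6}\right)^{2} = \left(\left(-5 + \left(\left(-4\right) 9\right)^{2}\right) + \frac{1}{6}\right)^{2} = \left(\left(-5 + \left(-36\right)^{2}\right) + \frac{1}{6}\right)^{2} = \left(\left(-5 + 1296\right) + \frac{1}{6}\right)^{2} = \left(1291 + \frac{1}{6}\right)^{2} = \left(\frac{7747}{6}\right)^{2} = \frac{60016009}{36}$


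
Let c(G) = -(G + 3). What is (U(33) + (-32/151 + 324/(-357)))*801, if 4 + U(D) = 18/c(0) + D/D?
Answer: -145651437/17969 ≈ -8105.7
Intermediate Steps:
c(G) = -3 - G (c(G) = -(3 + G) = -3 - G)
U(D) = -9 (U(D) = -4 + (18/(-3 - 1*0) + D/D) = -4 + (18/(-3 + 0) + 1) = -4 + (18/(-3) + 1) = -4 + (18*(-1/3) + 1) = -4 + (-6 + 1) = -4 - 5 = -9)
(U(33) + (-32/151 + 324/(-357)))*801 = (-9 + (-32/151 + 324/(-357)))*801 = (-9 + (-32*1/151 + 324*(-1/357)))*801 = (-9 + (-32/151 - 108/119))*801 = (-9 - 20116/17969)*801 = -181837/17969*801 = -145651437/17969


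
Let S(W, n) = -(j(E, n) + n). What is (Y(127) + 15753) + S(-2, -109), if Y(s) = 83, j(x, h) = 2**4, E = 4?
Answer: 15929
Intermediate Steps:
j(x, h) = 16
S(W, n) = -16 - n (S(W, n) = -(16 + n) = -16 - n)
(Y(127) + 15753) + S(-2, -109) = (83 + 15753) + (-16 - 1*(-109)) = 15836 + (-16 + 109) = 15836 + 93 = 15929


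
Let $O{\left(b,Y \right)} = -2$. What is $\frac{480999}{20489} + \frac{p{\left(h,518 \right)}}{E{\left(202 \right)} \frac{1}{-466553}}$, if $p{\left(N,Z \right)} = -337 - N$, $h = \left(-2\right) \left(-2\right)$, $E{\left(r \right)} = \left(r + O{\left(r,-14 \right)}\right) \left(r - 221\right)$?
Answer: $- \frac{3257860909997}{77858200} \approx -41844.0$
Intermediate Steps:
$E{\left(r \right)} = \left(-221 + r\right) \left(-2 + r\right)$ ($E{\left(r \right)} = \left(r - 2\right) \left(r - 221\right) = \left(-2 + r\right) \left(-221 + r\right) = \left(-221 + r\right) \left(-2 + r\right)$)
$h = 4$
$\frac{480999}{20489} + \frac{p{\left(h,518 \right)}}{E{\left(202 \right)} \frac{1}{-466553}} = \frac{480999}{20489} + \frac{-337 - 4}{\left(442 + 202^{2} - 45046\right) \frac{1}{-466553}} = 480999 \cdot \frac{1}{20489} + \frac{-337 - 4}{\left(442 + 40804 - 45046\right) \left(- \frac{1}{466553}\right)} = \frac{480999}{20489} - \frac{341}{\left(-3800\right) \left(- \frac{1}{466553}\right)} = \frac{480999}{20489} - \frac{341}{\frac{3800}{466553}} = \frac{480999}{20489} - \frac{159094573}{3800} = - \frac{3257860909997}{77858200}$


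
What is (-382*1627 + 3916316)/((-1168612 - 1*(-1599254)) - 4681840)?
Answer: -235343/303657 ≈ -0.77503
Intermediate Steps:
(-382*1627 + 3916316)/((-1168612 - 1*(-1599254)) - 4681840) = (-621514 + 3916316)/((-1168612 + 1599254) - 4681840) = 3294802/(430642 - 4681840) = 3294802/(-4251198) = 3294802*(-1/4251198) = -235343/303657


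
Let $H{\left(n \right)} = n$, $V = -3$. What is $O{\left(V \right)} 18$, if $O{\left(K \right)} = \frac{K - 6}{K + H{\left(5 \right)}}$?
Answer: $-81$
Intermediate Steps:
$O{\left(K \right)} = \frac{-6 + K}{5 + K}$ ($O{\left(K \right)} = \frac{K - 6}{K + 5} = \frac{-6 + K}{5 + K}$)
$O{\left(V \right)} 18 = \frac{-6 - 3}{5 - 3} \cdot 18 = \frac{1}{2} \left(-9\right) 18 = \left(- \frac{9}{2}\right) 18 = -81$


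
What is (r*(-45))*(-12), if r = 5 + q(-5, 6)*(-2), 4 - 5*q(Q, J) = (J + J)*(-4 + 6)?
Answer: 7020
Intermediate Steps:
q(Q, J) = 4/5 - 4*J/5 (q(Q, J) = 4/5 - (J + J)*(-4 + 6)/5 = 4/5 - 2*J*2/5 = 4/5 - 4*J/5)
r = 13 (r = 5 + (4/5 - 4/5*6)*(-2) = 5 + (4/5 - 24/5)*(-2) = 5 - 4*(-2) = 5 + 8 = 13)
(r*(-45))*(-12) = (13*(-45))*(-12) = -585*(-12) = 7020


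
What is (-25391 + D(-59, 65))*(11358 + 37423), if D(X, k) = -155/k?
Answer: -16103291034/13 ≈ -1.2387e+9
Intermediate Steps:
(-25391 + D(-59, 65))*(11358 + 37423) = (-25391 - 155/65)*(11358 + 37423) = (-25391 - 155*1/65)*48781 = (-25391 - 31/13)*48781 = -330114/13*48781 = -16103291034/13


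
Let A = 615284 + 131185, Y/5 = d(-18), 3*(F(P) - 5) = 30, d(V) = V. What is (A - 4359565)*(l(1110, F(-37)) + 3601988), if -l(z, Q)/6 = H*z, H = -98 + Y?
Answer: -17538213674528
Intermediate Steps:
F(P) = 15 (F(P) = 5 + (⅓)*30 = 5 + 10 = 15)
Y = -90 (Y = 5*(-18) = -90)
H = -188 (H = -98 - 90 = -188)
l(z, Q) = 1128*z (l(z, Q) = -(-1128)*z = 1128*z)
A = 746469
(A - 4359565)*(l(1110, F(-37)) + 3601988) = (746469 - 4359565)*(1128*1110 + 3601988) = -3613096*(1252080 + 3601988) = -3613096*4854068 = -17538213674528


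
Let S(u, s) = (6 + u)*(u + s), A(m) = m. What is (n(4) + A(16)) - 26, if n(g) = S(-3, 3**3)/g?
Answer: 8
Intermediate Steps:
S(u, s) = (6 + u)*(s + u)
n(g) = 72/g (n(g) = ((-3)**2 + 6*3**3 + 6*(-3) + 3**3*(-3))/g = (9 + 6*27 - 18 + 27*(-3))/g = (9 + 162 - 18 - 81)/g = 72/g)
(n(4) + A(16)) - 26 = (72/4 + 16) - 26 = (72*(1/4) + 16) - 26 = (18 + 16) - 26 = 34 - 26 = 8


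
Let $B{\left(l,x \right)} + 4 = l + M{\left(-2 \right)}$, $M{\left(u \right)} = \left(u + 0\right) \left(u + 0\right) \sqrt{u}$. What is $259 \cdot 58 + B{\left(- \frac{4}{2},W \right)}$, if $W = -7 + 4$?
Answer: $15016 + 4 i \sqrt{2} \approx 15016.0 + 5.6569 i$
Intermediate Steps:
$W = -3$
$M{\left(u \right)} = u^{\frac{5}{2}}$ ($M{\left(u \right)} = u u \sqrt{u} = u^{2} \sqrt{u} = u^{\frac{5}{2}}$)
$B{\left(l,x \right)} = -4 + l + 4 i \sqrt{2}$ ($B{\left(l,x \right)} = -4 + \left(l + \left(-2\right)^{\frac{5}{2}}\right) = -4 + \left(l + 4 i \sqrt{2}\right) = -4 + l + 4 i \sqrt{2}$)
$259 \cdot 58 + B{\left(- \frac{4}{2},W \right)} = 259 \cdot 58 - \left(4 + 2 - 4 i \sqrt{2}\right) = 15022 - \left(6 - 4 i \sqrt{2}\right) = 15016 + 4 i \sqrt{2}$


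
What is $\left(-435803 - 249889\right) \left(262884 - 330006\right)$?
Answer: $46025018424$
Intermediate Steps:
$\left(-435803 - 249889\right) \left(262884 - 330006\right) = \left(-685692\right) \left(-67122\right) = 46025018424$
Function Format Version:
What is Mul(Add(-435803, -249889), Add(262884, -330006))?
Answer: 46025018424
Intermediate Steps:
Mul(Add(-435803, -249889), Add(262884, -330006)) = Mul(-685692, -67122) = 46025018424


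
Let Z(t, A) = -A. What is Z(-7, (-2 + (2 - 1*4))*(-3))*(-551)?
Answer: 6612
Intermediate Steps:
Z(-7, (-2 + (2 - 1*4))*(-3))*(-551) = -(-2 + (2 - 1*4))*(-3)*(-551) = -(-2 + (2 - 4))*(-3)*(-551) = -(-2 - 2)*(-3)*(-551) = -(-4)*(-3)*(-551) = -1*12*(-551) = -12*(-551) = 6612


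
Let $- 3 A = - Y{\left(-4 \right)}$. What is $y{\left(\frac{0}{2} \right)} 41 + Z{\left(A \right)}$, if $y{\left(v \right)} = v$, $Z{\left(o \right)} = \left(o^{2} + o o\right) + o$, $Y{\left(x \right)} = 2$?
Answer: $\frac{14}{9} \approx 1.5556$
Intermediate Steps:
$A = \frac{2}{3}$ ($A = - \frac{\left(-1\right) 2}{3} = \left(- \frac{1}{3}\right) \left(-2\right) = \frac{2}{3} \approx 0.66667$)
$Z{\left(o \right)} = o + 2 o^{2}$ ($Z{\left(o \right)} = \left(o^{2} + o^{2}\right) + o = 2 o^{2} + o = o + 2 o^{2}$)
$y{\left(\frac{0}{2} \right)} 41 + Z{\left(A \right)} = \frac{0}{2} \cdot 41 + \frac{2 \left(1 + 2 \cdot \frac{2}{3}\right)}{3} = 0 \cdot \frac{1}{2} \cdot 41 + \frac{2 \left(1 + \frac{4}{3}\right)}{3} = 0 \cdot 41 + \frac{2}{3} \cdot \frac{7}{3} = 0 + \frac{14}{9} = \frac{14}{9}$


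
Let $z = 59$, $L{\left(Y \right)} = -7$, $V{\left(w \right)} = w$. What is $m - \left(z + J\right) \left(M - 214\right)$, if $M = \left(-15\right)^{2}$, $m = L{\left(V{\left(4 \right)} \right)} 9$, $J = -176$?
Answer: $1224$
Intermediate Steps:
$m = -63$ ($m = \left(-7\right) 9 = -63$)
$M = 225$
$m - \left(z + J\right) \left(M - 214\right) = -63 - \left(59 - 176\right) \left(225 - 214\right) = -63 - \left(-117\right) 11 = -63 - -1287 = -63 + 1287 = 1224$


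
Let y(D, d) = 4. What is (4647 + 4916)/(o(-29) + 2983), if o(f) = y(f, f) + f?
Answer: 9563/2958 ≈ 3.2329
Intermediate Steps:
o(f) = 4 + f
(4647 + 4916)/(o(-29) + 2983) = (4647 + 4916)/((4 - 29) + 2983) = 9563/(-25 + 2983) = 9563/2958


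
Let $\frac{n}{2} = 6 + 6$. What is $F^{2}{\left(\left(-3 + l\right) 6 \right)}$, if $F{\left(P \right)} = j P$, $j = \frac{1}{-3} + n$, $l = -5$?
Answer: $1290496$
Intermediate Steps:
$n = 24$ ($n = 2 \left(6 + 6\right) = 2 \cdot 12 = 24$)
$j = \frac{71}{3}$ ($j = \frac{1}{-3} + 24 = - \frac{1}{3} + 24 = \frac{71}{3} \approx 23.667$)
$F{\left(P \right)} = \frac{71 P}{3}$
$F^{2}{\left(\left(-3 + l\right) 6 \right)} = \left(\frac{71 \left(-3 - 5\right) 6}{3}\right)^{2} = \left(\frac{71 \left(\left(-8\right) 6\right)}{3}\right)^{2} = \left(\frac{71}{3} \left(-48\right)\right)^{2} = \left(-1136\right)^{2} = 1290496$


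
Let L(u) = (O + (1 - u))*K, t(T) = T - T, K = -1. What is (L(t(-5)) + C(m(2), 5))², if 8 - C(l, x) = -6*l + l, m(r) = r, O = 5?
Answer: 144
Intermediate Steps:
C(l, x) = 8 + 5*l (C(l, x) = 8 - (-6*l + l) = 8 - (-5)*l = 8 + 5*l)
t(T) = 0
L(u) = -6 + u (L(u) = (5 + (1 - u))*(-1) = (6 - u)*(-1) = -6 + u)
(L(t(-5)) + C(m(2), 5))² = ((-6 + 0) + (8 + 5*2))² = (-6 + (8 + 10))² = (-6 + 18)² = 12² = 144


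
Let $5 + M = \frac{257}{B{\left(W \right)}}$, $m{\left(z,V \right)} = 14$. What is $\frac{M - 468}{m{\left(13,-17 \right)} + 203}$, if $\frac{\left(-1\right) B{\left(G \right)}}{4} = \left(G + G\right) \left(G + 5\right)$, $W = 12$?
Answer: $- \frac{772193}{354144} \approx -2.1805$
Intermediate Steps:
$B{\left(G \right)} = - 8 G \left(5 + G\right)$ ($B{\left(G \right)} = - 4 \left(G + G\right) \left(G + 5\right) = - 4 \cdot 2 G \left(5 + G\right) = - 8 G \left(5 + G\right)$)
$M = - \frac{8417}{1632}$ ($M = -5 + \frac{257}{\left(-8\right) 12 \left(5 + 12\right)} = -5 + \frac{257}{\left(-8\right) 12 \cdot 17} = -5 + \frac{257}{-1632} = -5 + 257 \left(- \frac{1}{1632}\right) = -5 - \frac{257}{1632} = - \frac{8417}{1632} \approx -5.1575$)
$\frac{M - 468}{m{\left(13,-17 \right)} + 203} = \frac{- \frac{8417}{1632} - 468}{14 + 203} = - \frac{772193}{1632 \cdot 217} = \left(- \frac{772193}{1632}\right) \frac{1}{217} = - \frac{772193}{354144}$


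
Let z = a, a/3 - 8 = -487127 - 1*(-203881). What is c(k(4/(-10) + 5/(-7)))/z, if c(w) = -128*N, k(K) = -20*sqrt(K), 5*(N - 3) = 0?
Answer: 64/141619 ≈ 0.00045192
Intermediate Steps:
a = -849714 (a = 24 + 3*(-487127 - 1*(-203881)) = 24 + 3*(-487127 + 203881) = 24 + 3*(-283246) = 24 - 849738 = -849714)
N = 3 (N = 3 + (1/5)*0 = 3 + 0 = 3)
z = -849714
c(w) = -384 (c(w) = -128*3 = -384)
c(k(4/(-10) + 5/(-7)))/z = -384/(-849714) = -384*(-1/849714) = 64/141619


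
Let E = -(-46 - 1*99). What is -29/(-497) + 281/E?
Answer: 143862/72065 ≈ 1.9963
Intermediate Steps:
E = 145 (E = -(-46 - 99) = -1*(-145) = 145)
-29/(-497) + 281/E = -29/(-497) + 281/145 = -29*(-1/497) + 281*(1/145) = 29/497 + 281/145 = 143862/72065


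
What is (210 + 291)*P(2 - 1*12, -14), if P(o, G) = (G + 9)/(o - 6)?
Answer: 2505/16 ≈ 156.56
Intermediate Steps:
P(o, G) = (9 + G)/(-6 + o)
(210 + 291)*P(2 - 1*12, -14) = (210 + 291)*((9 - 14)/(-6 + (2 - 1*12))) = 501*(-5/(-6 + (2 - 12))) = 501*(-5/(-6 - 10)) = 501*(-5/(-16)) = 501*(-1/16*(-5)) = 501*(5/16) = 2505/16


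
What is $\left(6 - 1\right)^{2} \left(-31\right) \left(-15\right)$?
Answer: $11625$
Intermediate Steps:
$\left(6 - 1\right)^{2} \left(-31\right) \left(-15\right) = 5^{2} \left(-31\right) \left(-15\right) = 25 \left(-31\right) \left(-15\right) = \left(-775\right) \left(-15\right) = 11625$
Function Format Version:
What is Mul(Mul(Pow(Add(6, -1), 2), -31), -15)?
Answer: 11625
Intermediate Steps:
Mul(Mul(Pow(Add(6, -1), 2), -31), -15) = Mul(Mul(Pow(5, 2), -31), -15) = Mul(Mul(25, -31), -15) = Mul(-775, -15) = 11625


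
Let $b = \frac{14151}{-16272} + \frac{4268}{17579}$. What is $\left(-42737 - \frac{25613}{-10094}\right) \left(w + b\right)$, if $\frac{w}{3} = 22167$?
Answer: $- \frac{390734209328705043575}{137492531232} \approx -2.8419 \cdot 10^{9}$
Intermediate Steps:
$w = 66501$ ($w = 3 \cdot 22167 = 66501$)
$b = - \frac{59770511}{95348496}$ ($b = 14151 \left(- \frac{1}{16272}\right) + 4268 \cdot \frac{1}{17579} = - \frac{4717}{5424} + \frac{4268}{17579} = - \frac{59770511}{95348496} \approx -0.62686$)
$\left(-42737 - \frac{25613}{-10094}\right) \left(w + b\right) = \left(-42737 - \frac{25613}{-10094}\right) \left(66501 - \frac{59770511}{95348496}\right) = \left(-42737 - - \frac{3659}{1442}\right) \frac{6340710561985}{95348496} = \left(-42737 + \frac{3659}{1442}\right) \frac{6340710561985}{95348496} = \left(- \frac{61623095}{1442}\right) \frac{6340710561985}{95348496} = - \frac{390734209328705043575}{137492531232}$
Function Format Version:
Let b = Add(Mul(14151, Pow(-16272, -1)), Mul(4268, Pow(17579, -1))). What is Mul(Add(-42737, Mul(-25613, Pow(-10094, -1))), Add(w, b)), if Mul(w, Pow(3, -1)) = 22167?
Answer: Rational(-390734209328705043575, 137492531232) ≈ -2.8419e+9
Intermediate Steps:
w = 66501 (w = Mul(3, 22167) = 66501)
b = Rational(-59770511, 95348496) (b = Add(Mul(14151, Rational(-1, 16272)), Mul(4268, Rational(1, 17579))) = Add(Rational(-4717, 5424), Rational(4268, 17579)) = Rational(-59770511, 95348496) ≈ -0.62686)
Mul(Add(-42737, Mul(-25613, Pow(-10094, -1))), Add(w, b)) = Mul(Add(-42737, Mul(-25613, Pow(-10094, -1))), Add(66501, Rational(-59770511, 95348496))) = Mul(Add(-42737, Mul(-25613, Rational(-1, 10094))), Rational(6340710561985, 95348496)) = Mul(Add(-42737, Rational(3659, 1442)), Rational(6340710561985, 95348496)) = Mul(Rational(-61623095, 1442), Rational(6340710561985, 95348496)) = Rational(-390734209328705043575, 137492531232)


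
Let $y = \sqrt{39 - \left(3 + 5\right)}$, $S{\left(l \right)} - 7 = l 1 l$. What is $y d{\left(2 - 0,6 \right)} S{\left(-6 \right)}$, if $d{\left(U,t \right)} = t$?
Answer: $258 \sqrt{31} \approx 1436.5$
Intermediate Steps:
$S{\left(l \right)} = 7 + l^{2}$ ($S{\left(l \right)} = 7 + l 1 l = 7 + l l = 7 + l^{2}$)
$y = \sqrt{31}$ ($y = \sqrt{39 - 8} = \sqrt{31} \approx 5.5678$)
$y d{\left(2 - 0,6 \right)} S{\left(-6 \right)} = \sqrt{31} \cdot 6 \left(7 + \left(-6\right)^{2}\right) = 6 \sqrt{31} \left(7 + 36\right) = 6 \sqrt{31} \cdot 43 = 258 \sqrt{31}$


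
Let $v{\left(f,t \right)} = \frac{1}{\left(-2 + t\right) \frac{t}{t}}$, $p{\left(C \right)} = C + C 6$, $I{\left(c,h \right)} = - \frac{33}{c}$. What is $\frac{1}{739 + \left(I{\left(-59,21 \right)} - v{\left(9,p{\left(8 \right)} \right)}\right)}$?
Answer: $\frac{3186}{2356177} \approx 0.0013522$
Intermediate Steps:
$p{\left(C \right)} = 7 C$ ($p{\left(C \right)} = C + 6 C = 7 C$)
$v{\left(f,t \right)} = \frac{1}{-2 + t}$ ($v{\left(f,t \right)} = \frac{1}{\left(-2 + t\right) 1} = \frac{1}{-2 + t} 1 = \frac{1}{-2 + t}$)
$\frac{1}{739 + \left(I{\left(-59,21 \right)} - v{\left(9,p{\left(8 \right)} \right)}\right)} = \frac{1}{739 - \left(- \frac{33}{59} + \frac{1}{-2 + 7 \cdot 8}\right)} = \frac{1}{739 - \left(- \frac{33}{59} + \frac{1}{-2 + 56}\right)} = \frac{1}{739 + \left(\frac{33}{59} - \frac{1}{54}\right)} = \frac{1}{739 + \frac{1723}{3186}} = \frac{1}{\frac{2356177}{3186}} = \frac{3186}{2356177}$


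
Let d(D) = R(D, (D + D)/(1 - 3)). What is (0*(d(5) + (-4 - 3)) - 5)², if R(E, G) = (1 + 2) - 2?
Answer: 25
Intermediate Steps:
R(E, G) = 1 (R(E, G) = 3 - 2 = 1)
d(D) = 1
(0*(d(5) + (-4 - 3)) - 5)² = (0*(1 + (-4 - 3)) - 5)² = (0*(1 - 7) - 5)² = (0*(-6) - 5)² = (0 - 5)² = (-5)² = 25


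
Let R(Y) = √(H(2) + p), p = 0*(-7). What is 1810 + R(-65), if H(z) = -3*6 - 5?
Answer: 1810 + I*√23 ≈ 1810.0 + 4.7958*I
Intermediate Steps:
H(z) = -23 (H(z) = -18 - 5 = -23)
p = 0
R(Y) = I*√23 (R(Y) = √(-23 + 0) = √(-23) = I*√23)
1810 + R(-65) = 1810 + I*√23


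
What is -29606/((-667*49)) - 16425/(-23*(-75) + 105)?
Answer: -32175953/3987326 ≈ -8.0695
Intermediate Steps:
-29606/((-667*49)) - 16425/(-23*(-75) + 105) = -29606/(-32683) - 16425/(1725 + 105) = -29606*(-1/32683) - 16425/1830 = 29606/32683 - 16425*1/1830 = 29606/32683 - 1095/122 = -32175953/3987326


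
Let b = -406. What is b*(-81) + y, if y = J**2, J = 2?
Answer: 32890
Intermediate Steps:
y = 4 (y = 2**2 = 4)
b*(-81) + y = -406*(-81) + 4 = 32886 + 4 = 32890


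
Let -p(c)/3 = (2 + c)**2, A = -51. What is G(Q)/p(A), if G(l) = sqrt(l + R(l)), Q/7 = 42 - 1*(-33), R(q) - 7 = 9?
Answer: -sqrt(541)/7203 ≈ -0.0032291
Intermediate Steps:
R(q) = 16 (R(q) = 7 + 9 = 16)
p(c) = -3*(2 + c)**2
Q = 525 (Q = 7*(42 - 1*(-33)) = 7*(42 + 33) = 7*75 = 525)
G(l) = sqrt(16 + l) (G(l) = sqrt(l + 16) = sqrt(16 + l))
G(Q)/p(A) = sqrt(16 + 525)/((-3*(2 - 51)**2)) = sqrt(541)/((-3*(-49)**2)) = sqrt(541)/((-3*2401)) = sqrt(541)/(-7203) = sqrt(541)*(-1/7203) = -sqrt(541)/7203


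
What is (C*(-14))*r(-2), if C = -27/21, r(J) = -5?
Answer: -90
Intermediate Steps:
C = -9/7 (C = -27*1/21 = -9/7 ≈ -1.2857)
(C*(-14))*r(-2) = -9/7*(-14)*(-5) = 18*(-5) = -90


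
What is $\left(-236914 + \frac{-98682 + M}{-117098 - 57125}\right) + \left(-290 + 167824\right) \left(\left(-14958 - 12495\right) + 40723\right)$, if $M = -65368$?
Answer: $\frac{387287147904368}{174223} \approx 2.2229 \cdot 10^{9}$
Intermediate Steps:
$\left(-236914 + \frac{-98682 + M}{-117098 - 57125}\right) + \left(-290 + 167824\right) \left(\left(-14958 - 12495\right) + 40723\right) = \left(-236914 + \frac{-98682 - 65368}{-117098 - 57125}\right) + \left(-290 + 167824\right) \left(\left(-14958 - 12495\right) + 40723\right) = \left(-236914 - \frac{164050}{-174223}\right) + 167534 \left(\left(-14958 - 12495\right) + 40723\right) = \left(-236914 - - \frac{164050}{174223}\right) + 167534 \left(-27453 + 40723\right) = \left(-236914 + \frac{164050}{174223}\right) + 167534 \cdot 13270 = - \frac{41275703772}{174223} + 2223176180 = \frac{387287147904368}{174223}$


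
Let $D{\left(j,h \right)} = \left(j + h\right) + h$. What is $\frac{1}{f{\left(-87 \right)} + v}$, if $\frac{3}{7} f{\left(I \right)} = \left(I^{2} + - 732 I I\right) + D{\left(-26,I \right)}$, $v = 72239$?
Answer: $- \frac{3}{38515256} \approx -7.7891 \cdot 10^{-8}$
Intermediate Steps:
$D{\left(j,h \right)} = j + 2 h$ ($D{\left(j,h \right)} = \left(h + j\right) + h = j + 2 h$)
$f{\left(I \right)} = - \frac{182}{3} - \frac{5117 I^{2}}{3} + \frac{14 I}{3}$ ($f{\left(I \right)} = \frac{7 \left(\left(I^{2} + - 732 I I\right) + \left(-26 + 2 I\right)\right)}{3} = \frac{7 \left(\left(I^{2} - 732 I^{2}\right) + \left(-26 + 2 I\right)\right)}{3} = \frac{7 \left(- 731 I^{2} + \left(-26 + 2 I\right)\right)}{3} = \frac{7 \left(-26 - 731 I^{2} + 2 I\right)}{3} = - \frac{182}{3} - \frac{5117 I^{2}}{3} + \frac{14 I}{3}$)
$\frac{1}{f{\left(-87 \right)} + v} = \frac{1}{\left(- \frac{182}{3} - \frac{5117 \left(-87\right)^{2}}{3} + \frac{14}{3} \left(-87\right)\right) + 72239} = \frac{1}{\left(- \frac{182}{3} - 12910191 - 406\right) + 72239} = \frac{1}{- \frac{38731973}{3} + 72239} = \frac{1}{- \frac{38515256}{3}} = - \frac{3}{38515256}$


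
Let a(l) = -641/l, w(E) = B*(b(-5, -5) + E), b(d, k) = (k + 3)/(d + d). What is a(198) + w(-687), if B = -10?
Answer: 1359223/198 ≈ 6864.8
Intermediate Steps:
b(d, k) = (3 + k)/(2*d) (b(d, k) = (3 + k)/((2*d)) = (3 + k)*(1/(2*d)) = (3 + k)/(2*d))
w(E) = -2 - 10*E (w(E) = -10*((½)*(3 - 5)/(-5) + E) = -10*((½)*(-⅕)*(-2) + E) = -10*(⅕ + E) = -2 - 10*E)
a(198) + w(-687) = -641/198 + (-2 - 10*(-687)) = -641*1/198 + (-2 + 6870) = -641/198 + 6868 = 1359223/198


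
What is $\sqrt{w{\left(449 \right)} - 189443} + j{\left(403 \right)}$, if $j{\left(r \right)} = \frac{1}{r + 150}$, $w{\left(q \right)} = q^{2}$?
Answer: $\frac{1}{553} + \sqrt{12158} \approx 110.27$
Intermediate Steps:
$j{\left(r \right)} = \frac{1}{150 + r}$
$\sqrt{w{\left(449 \right)} - 189443} + j{\left(403 \right)} = \sqrt{449^{2} - 189443} + \frac{1}{150 + 403} = \sqrt{201601 - 189443} + \frac{1}{553} = \sqrt{12158} + \frac{1}{553} = \frac{1}{553} + \sqrt{12158}$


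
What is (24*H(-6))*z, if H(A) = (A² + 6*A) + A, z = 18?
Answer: -2592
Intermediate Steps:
H(A) = A² + 7*A
(24*H(-6))*z = (24*(-6*(7 - 6)))*18 = (24*(-6*1))*18 = (24*(-6))*18 = -144*18 = -2592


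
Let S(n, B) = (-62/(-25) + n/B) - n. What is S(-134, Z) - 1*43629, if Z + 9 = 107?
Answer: -53280012/1225 ≈ -43494.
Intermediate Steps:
Z = 98 (Z = -9 + 107 = 98)
S(n, B) = 62/25 - n + n/B (S(n, B) = (-62*(-1/25) + n/B) - n = (62/25 + n/B) - n = 62/25 - n + n/B)
S(-134, Z) - 1*43629 = (62/25 - 1*(-134) - 134/98) - 1*43629 = (62/25 + 134 - 134*1/98) - 43629 = (62/25 + 134 - 67/49) - 43629 = 165513/1225 - 43629 = -53280012/1225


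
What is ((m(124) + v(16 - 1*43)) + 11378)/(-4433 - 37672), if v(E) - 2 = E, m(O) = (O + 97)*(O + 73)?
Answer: -10978/8421 ≈ -1.3036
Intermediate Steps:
m(O) = (73 + O)*(97 + O) (m(O) = (97 + O)*(73 + O) = (73 + O)*(97 + O))
v(E) = 2 + E
((m(124) + v(16 - 1*43)) + 11378)/(-4433 - 37672) = (((7081 + 124**2 + 170*124) + (2 + (16 - 1*43))) + 11378)/(-4433 - 37672) = (((7081 + 15376 + 21080) + (2 + (16 - 43))) + 11378)/(-42105) = ((43537 + (2 - 27)) + 11378)*(-1/42105) = ((43537 - 25) + 11378)*(-1/42105) = (43512 + 11378)*(-1/42105) = 54890*(-1/42105) = -10978/8421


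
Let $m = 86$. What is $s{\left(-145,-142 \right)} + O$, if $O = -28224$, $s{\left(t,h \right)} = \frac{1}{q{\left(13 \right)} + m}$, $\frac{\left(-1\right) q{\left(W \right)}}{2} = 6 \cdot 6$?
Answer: $- \frac{395135}{14} \approx -28224.0$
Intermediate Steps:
$q{\left(W \right)} = -72$ ($q{\left(W \right)} = - 2 \cdot 6 \cdot 6 = \left(-2\right) 36 = -72$)
$s{\left(t,h \right)} = \frac{1}{14}$ ($s{\left(t,h \right)} = \frac{1}{-72 + 86} = \frac{1}{14}$)
$s{\left(-145,-142 \right)} + O = \frac{1}{14} - 28224 = - \frac{395135}{14}$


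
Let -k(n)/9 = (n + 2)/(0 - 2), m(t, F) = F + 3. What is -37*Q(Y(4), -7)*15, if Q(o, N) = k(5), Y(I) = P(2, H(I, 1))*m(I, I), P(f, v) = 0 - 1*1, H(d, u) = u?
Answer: -34965/2 ≈ -17483.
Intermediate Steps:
m(t, F) = 3 + F
k(n) = 9 + 9*n/2 (k(n) = -9*(n + 2)/(0 - 2) = -9*(2 + n)/(-2) = -9*(2 + n)*(-1)/2 = -9*(-1 - n/2) = 9 + 9*n/2)
P(f, v) = -1 (P(f, v) = 0 - 1 = -1)
Y(I) = -3 - I (Y(I) = -(3 + I) = -3 - I)
Q(o, N) = 63/2 (Q(o, N) = 9 + (9/2)*5 = 9 + 45/2 = 63/2)
-37*Q(Y(4), -7)*15 = -37*63/2*15 = -2331/2*15 = -34965/2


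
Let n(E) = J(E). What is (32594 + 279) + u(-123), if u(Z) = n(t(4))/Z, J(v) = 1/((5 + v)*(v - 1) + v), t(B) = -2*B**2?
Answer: 3473262560/105657 ≈ 32873.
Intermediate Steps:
J(v) = 1/(v + (-1 + v)*(5 + v)) (J(v) = 1/((5 + v)*(-1 + v) + v) = 1/((-1 + v)*(5 + v) + v) = 1/(v + (-1 + v)*(5 + v)))
n(E) = 1/(-5 + E**2 + 5*E)
u(Z) = 1/(859*Z) (u(Z) = 1/((-5 + (-2*4**2)**2 + 5*(-2*4**2))*Z) = 1/((-5 + (-2*16)**2 + 5*(-2*16))*Z) = 1/((-5 + (-32)**2 + 5*(-32))*Z) = 1/((-5 + 1024 - 160)*Z) = 1/(859*Z))
(32594 + 279) + u(-123) = (32594 + 279) + (1/859)/(-123) = 32873 + (1/859)*(-1/123) = 32873 - 1/105657 = 3473262560/105657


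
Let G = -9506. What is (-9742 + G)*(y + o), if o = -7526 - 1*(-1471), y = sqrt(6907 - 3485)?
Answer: 116546640 - 19248*sqrt(3422) ≈ 1.1542e+8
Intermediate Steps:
y = sqrt(3422) ≈ 58.498
o = -6055 (o = -7526 + 1471 = -6055)
(-9742 + G)*(y + o) = (-9742 - 9506)*(sqrt(3422) - 6055) = -19248*(-6055 + sqrt(3422)) = 116546640 - 19248*sqrt(3422)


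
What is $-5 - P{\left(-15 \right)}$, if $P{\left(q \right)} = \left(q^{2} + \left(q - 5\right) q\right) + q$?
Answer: $-515$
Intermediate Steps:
$P{\left(q \right)} = q + q^{2} + q \left(-5 + q\right)$ ($P{\left(q \right)} = \left(q^{2} + \left(-5 + q\right) q\right) + q = \left(q^{2} + q \left(-5 + q\right)\right) + q = q + q^{2} + q \left(-5 + q\right)$)
$-5 - P{\left(-15 \right)} = -5 - 2 \left(-15\right) \left(-2 - 15\right) = -5 - 2 \left(-15\right) \left(-17\right) = -5 - 510 = -515$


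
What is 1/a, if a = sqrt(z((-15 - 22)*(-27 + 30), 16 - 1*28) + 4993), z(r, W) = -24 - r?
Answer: sqrt(1270)/2540 ≈ 0.014030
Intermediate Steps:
a = 2*sqrt(1270) (a = sqrt((-24 - (-15 - 22)*(-27 + 30)) + 4993) = sqrt((-24 - (-37)*3) + 4993) = sqrt((-24 - 1*(-111)) + 4993) = sqrt((-24 + 111) + 4993) = sqrt(87 + 4993) = sqrt(5080) = 2*sqrt(1270) ≈ 71.274)
1/a = 1/(2*sqrt(1270)) = sqrt(1270)/2540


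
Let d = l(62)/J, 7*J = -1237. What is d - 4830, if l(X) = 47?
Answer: -5975039/1237 ≈ -4830.3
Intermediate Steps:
J = -1237/7 (J = (⅐)*(-1237) = -1237/7 ≈ -176.71)
d = -329/1237 (d = 47/(-1237/7) = 47*(-7/1237) = -329/1237 ≈ -0.26597)
d - 4830 = -329/1237 - 4830 = -5975039/1237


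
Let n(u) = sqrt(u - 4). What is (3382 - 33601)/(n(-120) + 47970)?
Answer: -724802715/1150560512 + 30219*I*sqrt(31)/1150560512 ≈ -0.62996 + 0.00014624*I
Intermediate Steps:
n(u) = sqrt(-4 + u)
(3382 - 33601)/(n(-120) + 47970) = (3382 - 33601)/(sqrt(-4 - 120) + 47970) = -30219/(sqrt(-124) + 47970) = -30219/(2*I*sqrt(31) + 47970) = -30219/(47970 + 2*I*sqrt(31))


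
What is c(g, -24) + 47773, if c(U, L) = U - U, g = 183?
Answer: 47773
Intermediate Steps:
c(U, L) = 0
c(g, -24) + 47773 = 0 + 47773 = 47773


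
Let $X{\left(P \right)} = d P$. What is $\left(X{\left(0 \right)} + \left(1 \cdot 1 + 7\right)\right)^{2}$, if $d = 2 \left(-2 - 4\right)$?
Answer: $64$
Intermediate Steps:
$d = -12$ ($d = 2 \left(-6\right) = -12$)
$X{\left(P \right)} = - 12 P$
$\left(X{\left(0 \right)} + \left(1 \cdot 1 + 7\right)\right)^{2} = \left(\left(-12\right) 0 + \left(1 \cdot 1 + 7\right)\right)^{2} = \left(0 + \left(1 + 7\right)\right)^{2} = \left(0 + 8\right)^{2} = 8^{2} = 64$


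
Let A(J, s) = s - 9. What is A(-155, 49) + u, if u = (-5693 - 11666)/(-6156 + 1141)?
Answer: 217959/5015 ≈ 43.461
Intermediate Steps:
u = 17359/5015 (u = -17359/(-5015) = -17359*(-1/5015) = 17359/5015 ≈ 3.4614)
A(J, s) = -9 + s
A(-155, 49) + u = (-9 + 49) + 17359/5015 = 40 + 17359/5015 = 217959/5015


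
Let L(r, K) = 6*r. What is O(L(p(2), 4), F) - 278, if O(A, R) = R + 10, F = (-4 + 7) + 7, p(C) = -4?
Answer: -258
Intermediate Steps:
F = 10 (F = 3 + 7 = 10)
O(A, R) = 10 + R
O(L(p(2), 4), F) - 278 = (10 + 10) - 278 = 20 - 278 = -258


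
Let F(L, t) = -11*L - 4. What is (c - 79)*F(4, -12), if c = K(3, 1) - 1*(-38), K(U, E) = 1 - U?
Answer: 2064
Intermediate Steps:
c = 36 (c = (1 - 1*3) - 1*(-38) = (1 - 3) + 38 = -2 + 38 = 36)
F(L, t) = -4 - 11*L
(c - 79)*F(4, -12) = (36 - 79)*(-4 - 11*4) = -43*(-4 - 44) = -43*(-48) = 2064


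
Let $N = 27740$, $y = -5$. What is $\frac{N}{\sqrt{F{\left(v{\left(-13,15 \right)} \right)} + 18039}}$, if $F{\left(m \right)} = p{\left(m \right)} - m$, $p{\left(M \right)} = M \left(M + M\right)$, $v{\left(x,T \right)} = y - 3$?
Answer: $\frac{5548 \sqrt{727}}{727} \approx 205.76$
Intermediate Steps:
$v{\left(x,T \right)} = -8$ ($v{\left(x,T \right)} = -5 - 3 = -8$)
$p{\left(M \right)} = 2 M^{2}$ ($p{\left(M \right)} = M 2 M = 2 M^{2}$)
$F{\left(m \right)} = - m + 2 m^{2}$ ($F{\left(m \right)} = 2 m^{2} - m = - m + 2 m^{2}$)
$\frac{N}{\sqrt{F{\left(v{\left(-13,15 \right)} \right)} + 18039}} = \frac{27740}{\sqrt{- 8 \left(-1 + 2 \left(-8\right)\right) + 18039}} = \frac{27740}{\sqrt{- 8 \left(-1 - 16\right) + 18039}} = \frac{27740}{\sqrt{\left(-8\right) \left(-17\right) + 18039}} = \frac{27740}{\sqrt{136 + 18039}} = \frac{27740}{\sqrt{18175}} = \frac{27740}{5 \sqrt{727}} = 27740 \frac{\sqrt{727}}{3635} = \frac{5548 \sqrt{727}}{727}$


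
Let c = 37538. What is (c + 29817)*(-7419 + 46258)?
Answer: 2616000845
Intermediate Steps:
(c + 29817)*(-7419 + 46258) = (37538 + 29817)*(-7419 + 46258) = 67355*38839 = 2616000845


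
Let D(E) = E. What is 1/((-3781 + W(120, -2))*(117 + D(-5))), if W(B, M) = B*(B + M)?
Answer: 1/1162448 ≈ 8.6025e-7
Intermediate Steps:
1/((-3781 + W(120, -2))*(117 + D(-5))) = 1/((-3781 + 120*(120 - 2))*(117 - 5)) = 1/((-3781 + 120*118)*112) = (1/112)/(-3781 + 14160) = (1/112)/10379 = (1/10379)*(1/112) = 1/1162448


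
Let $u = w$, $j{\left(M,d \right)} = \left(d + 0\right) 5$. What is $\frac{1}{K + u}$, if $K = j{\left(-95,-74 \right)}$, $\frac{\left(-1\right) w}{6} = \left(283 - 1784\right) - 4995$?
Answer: $\frac{1}{38606} \approx 2.5903 \cdot 10^{-5}$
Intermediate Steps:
$w = 38976$ ($w = - 6 \left(\left(283 - 1784\right) - 4995\right) = - 6 \left(-1501 - 4995\right) = \left(-6\right) \left(-6496\right) = 38976$)
$j{\left(M,d \right)} = 5 d$ ($j{\left(M,d \right)} = d 5 = 5 d$)
$u = 38976$
$K = -370$ ($K = 5 \left(-74\right) = -370$)
$\frac{1}{K + u} = \frac{1}{-370 + 38976} = \frac{1}{38606}$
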